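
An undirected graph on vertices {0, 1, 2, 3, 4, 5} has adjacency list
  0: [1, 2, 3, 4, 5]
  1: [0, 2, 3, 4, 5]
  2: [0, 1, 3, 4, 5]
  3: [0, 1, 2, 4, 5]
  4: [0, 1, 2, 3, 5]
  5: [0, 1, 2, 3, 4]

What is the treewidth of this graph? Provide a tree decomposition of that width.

Treewidth 5.
One such decomposition:
Bags: B1 = {0, 1, 2, 3, 4, 5}
Tree: (single bag)

With just one bag of size 6, the width is 6 − 1 = 5, so tw(G) ≤ 5. On the other hand G contains the 6-clique {0, 1, 2, 3, 4, 5}. A clique must lie in a single bag of any decomposition, so no decomposition can have width below 5. Therefore the treewidth is 5.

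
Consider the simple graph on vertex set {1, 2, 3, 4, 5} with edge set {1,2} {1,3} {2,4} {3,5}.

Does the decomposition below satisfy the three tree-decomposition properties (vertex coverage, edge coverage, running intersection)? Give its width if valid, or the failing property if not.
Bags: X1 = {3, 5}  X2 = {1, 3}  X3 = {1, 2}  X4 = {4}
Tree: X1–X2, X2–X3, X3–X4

No — edge (2,4) lies in no bag.

A tree decomposition must satisfy three properties: every vertex lies in some bag; for every edge, both endpoints lie together in some bag; and for every vertex, the bags containing it form a connected subtree. Here edge (2,4) lies in no bag, so the decomposition is invalid.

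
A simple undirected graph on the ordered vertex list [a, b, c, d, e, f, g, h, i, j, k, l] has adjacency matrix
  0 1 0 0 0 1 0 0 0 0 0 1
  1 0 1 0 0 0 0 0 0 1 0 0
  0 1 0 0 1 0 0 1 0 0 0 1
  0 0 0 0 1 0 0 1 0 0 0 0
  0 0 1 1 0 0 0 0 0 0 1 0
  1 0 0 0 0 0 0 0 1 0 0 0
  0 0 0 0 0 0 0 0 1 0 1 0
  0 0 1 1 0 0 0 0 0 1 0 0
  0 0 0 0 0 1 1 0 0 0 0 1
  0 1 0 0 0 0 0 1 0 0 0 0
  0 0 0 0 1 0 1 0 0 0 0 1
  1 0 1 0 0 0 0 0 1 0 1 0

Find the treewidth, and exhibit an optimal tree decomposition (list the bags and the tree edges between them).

Treewidth 3.
One such decomposition:
Bags: B1 = {d, e, h, j}  B2 = {c, e, h, j}  B3 = {b, c, e, j}  B4 = {b, c, e, k}  B5 = {b, c, k, l}  B6 = {a, b, k, l}  B7 = {a, g, k, l}  B8 = {a, g, i, l}  B9 = {a, f, g, i}
Tree: B1–B2, B2–B3, B3–B4, B4–B5, B5–B6, B6–B7, B7–B8, B8–B9

The largest bag has 4 vertices, giving width 3; this decomposition certifies tw(G) ≤ 3. For the lower bound: the 4 vertex sets {d,h,j}, {e}, {c}, {a,b,k,l} are disjoint, each induces a connected subgraph, and every pair is joined by at least one edge of G. Contracting each set to a single vertex therefore yields K_{4} as a minor, and since treewidth is minor-monotone, tw(G) ≥ tw(K_{4}) = 3. The upper and lower bounds meet at 3, so that is the treewidth.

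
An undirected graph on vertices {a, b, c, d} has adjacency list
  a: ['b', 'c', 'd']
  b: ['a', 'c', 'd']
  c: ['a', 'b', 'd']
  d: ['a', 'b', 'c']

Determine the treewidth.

A width-3 tree decomposition is:
Bags: B1 = {a, b, c, d}
Tree: (single bag)
A single bag containing all 4 vertices is trivially a valid decomposition of width 3. Conversely, {a, b, c, d} is a clique of size 4, and the vertices of any clique must share a bag in every tree decomposition; so some bag has ≥ 4 vertices and tw(G) ≥ 3. Combining the bounds, tw(G) = 3.

3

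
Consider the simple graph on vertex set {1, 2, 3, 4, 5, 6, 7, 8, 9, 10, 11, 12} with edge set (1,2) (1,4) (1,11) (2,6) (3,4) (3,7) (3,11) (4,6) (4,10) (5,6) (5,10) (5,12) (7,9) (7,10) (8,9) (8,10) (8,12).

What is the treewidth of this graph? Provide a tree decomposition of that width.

Treewidth 3.
Bags: B1 = {1, 2, 6, 11}  B2 = {1, 4, 6, 11}  B3 = {3, 4, 6, 11}  B4 = {3, 4, 5, 6}  B5 = {3, 4, 5, 10}  B6 = {3, 5, 7, 10}  B7 = {5, 7, 10, 12}  B8 = {7, 8, 10, 12}  B9 = {7, 8, 9, 12}
Tree: B1–B2, B2–B3, B3–B4, B4–B5, B5–B6, B6–B7, B7–B8, B8–B9

Each bag holds 4 vertices, so the decomposition has width 3, which upper-bounds the treewidth. For the lower bound: the 4 vertex sets {1,2,11}, {6}, {4}, {3,5,7,10} are disjoint, each induces a connected subgraph, and every pair is joined by at least one edge of G. Contracting each set to a single vertex therefore yields K_{4} as a minor, and since treewidth is minor-monotone, tw(G) ≥ tw(K_{4}) = 3. Hence tw(G) = 3 exactly.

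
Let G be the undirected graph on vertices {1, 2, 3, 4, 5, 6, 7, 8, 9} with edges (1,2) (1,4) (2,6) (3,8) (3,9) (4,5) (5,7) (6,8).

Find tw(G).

A width-1 tree decomposition is:
Bags: B1 = {3, 9}  B2 = {3, 8}  B3 = {6, 8}  B4 = {2, 6}  B5 = {1, 2}  B6 = {1, 4}  B7 = {4, 5}  B8 = {5, 7}
Tree: B1–B2, B2–B3, B3–B4, B4–B5, B5–B6, B6–B7, B7–B8
Each bag holds 2 vertices, so the decomposition has width 1, which upper-bounds the treewidth. Any graph with an edge has treewidth ≥ 1, and G has the edge 9–3. Hence tw(G) = 1 exactly.

1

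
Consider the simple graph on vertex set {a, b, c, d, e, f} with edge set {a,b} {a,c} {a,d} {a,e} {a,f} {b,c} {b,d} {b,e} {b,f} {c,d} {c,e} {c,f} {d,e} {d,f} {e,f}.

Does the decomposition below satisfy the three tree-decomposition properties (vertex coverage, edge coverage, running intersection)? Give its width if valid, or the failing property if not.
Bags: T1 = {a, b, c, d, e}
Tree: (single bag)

A tree decomposition must satisfy three properties: every vertex lies in some bag; for every edge, both endpoints lie together in some bag; and for every vertex, the bags containing it form a connected subtree. Here vertex f appears in no bag, so the decomposition is invalid.

No — vertex f appears in no bag.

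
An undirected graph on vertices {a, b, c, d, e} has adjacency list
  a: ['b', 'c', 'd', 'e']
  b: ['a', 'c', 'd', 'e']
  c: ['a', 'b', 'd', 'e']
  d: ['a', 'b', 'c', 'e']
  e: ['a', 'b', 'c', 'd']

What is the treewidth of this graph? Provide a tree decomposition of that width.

Treewidth 4.
One optimal decomposition is:
Bags: B1 = {a, b, c, d, e}
Tree: (single bag)

A single bag containing all 5 vertices is trivially a valid decomposition of width 4. Conversely, {a, b, c, d, e} is a clique of size 5, and the vertices of any clique must share a bag in every tree decomposition; so some bag has ≥ 5 vertices and tw(G) ≥ 4. Combining the bounds, tw(G) = 4.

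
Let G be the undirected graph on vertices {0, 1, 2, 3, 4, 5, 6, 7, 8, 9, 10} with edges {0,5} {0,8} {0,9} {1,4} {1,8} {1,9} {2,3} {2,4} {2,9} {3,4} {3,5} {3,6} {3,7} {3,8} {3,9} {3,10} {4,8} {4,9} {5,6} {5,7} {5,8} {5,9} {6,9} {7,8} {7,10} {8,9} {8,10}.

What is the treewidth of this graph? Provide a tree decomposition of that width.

Every bag has size at most 4, so the width is 4 − 1 = 3 and tw(G) ≤ 3. For the lower bound, the 4 vertices {0, 5, 8, 9} are pairwise adjacent, and any tree decomposition puts a clique entirely inside one bag — forcing width ≥ 3. The upper and lower bounds meet at 3, so that is the treewidth.

Treewidth 3.
One optimal decomposition is:
Bags: B1 = {3, 5, 8, 9}  B2 = {3, 4, 8, 9}  B3 = {3, 5, 6, 9}  B4 = {3, 5, 7, 8}  B5 = {2, 3, 4, 9}  B6 = {0, 5, 8, 9}  B7 = {1, 4, 8, 9}  B8 = {3, 7, 8, 10}
Tree: B1–B2, B1–B3, B1–B4, B2–B5, B1–B6, B2–B7, B4–B8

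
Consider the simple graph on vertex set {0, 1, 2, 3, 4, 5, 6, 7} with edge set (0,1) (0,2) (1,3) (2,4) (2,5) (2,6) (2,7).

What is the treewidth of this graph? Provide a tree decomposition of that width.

Treewidth 1.
One such decomposition:
Bags: B1 = {0, 2}  B2 = {0, 1}  B3 = {2, 6}  B4 = {2, 4}  B5 = {2, 5}  B6 = {2, 7}  B7 = {1, 3}
Tree: B1–B2, B1–B3, B1–B4, B3–B5, B5–B6, B2–B7

The largest bag has 2 vertices, giving width 1; this decomposition certifies tw(G) ≤ 1. Since G has at least one edge (e.g. 2–0), it is not an edgeless graph, so tw(G) ≥ 1. The upper and lower bounds meet at 1, so that is the treewidth.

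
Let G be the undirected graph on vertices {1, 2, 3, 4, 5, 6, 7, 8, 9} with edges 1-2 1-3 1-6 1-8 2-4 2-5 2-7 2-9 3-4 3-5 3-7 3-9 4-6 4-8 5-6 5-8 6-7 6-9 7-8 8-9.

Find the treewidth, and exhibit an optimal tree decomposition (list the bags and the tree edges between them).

Treewidth 4.
One optimal decomposition is:
Bags: B1 = {2, 3, 4, 6, 8}  B2 = {2, 3, 6, 8, 9}  B3 = {2, 3, 6, 7, 8}  B4 = {2, 3, 5, 6, 8}  B5 = {1, 2, 3, 6, 8}
Tree: B1–B2, B2–B3, B3–B4, B4–B5

The largest bag has 5 vertices, giving width 4; this decomposition certifies tw(G) ≤ 4. For the lower bound: the 5 vertex sets {4,8}, {3,9}, {6,7}, {2}, {5} are disjoint, each induces a connected subgraph, and every pair is joined by at least one edge of G. Contracting each set to a single vertex therefore yields K_{5} as a minor, and since treewidth is minor-monotone, tw(G) ≥ tw(K_{5}) = 4. The upper and lower bounds meet at 4, so that is the treewidth.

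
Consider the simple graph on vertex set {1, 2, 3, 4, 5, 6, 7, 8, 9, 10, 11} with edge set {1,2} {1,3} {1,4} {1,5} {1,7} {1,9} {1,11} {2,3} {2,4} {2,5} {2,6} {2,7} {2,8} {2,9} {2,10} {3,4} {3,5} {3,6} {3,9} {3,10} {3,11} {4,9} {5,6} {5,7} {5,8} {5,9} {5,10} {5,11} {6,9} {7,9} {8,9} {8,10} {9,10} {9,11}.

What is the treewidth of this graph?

4

A width-4 tree decomposition is:
Bags: B1 = {1, 2, 3, 5, 9}  B2 = {2, 3, 5, 9, 10}  B3 = {1, 3, 5, 9, 11}  B4 = {2, 3, 5, 6, 9}  B5 = {1, 2, 3, 4, 9}  B6 = {2, 5, 8, 9, 10}  B7 = {1, 2, 5, 7, 9}
Tree: B1–B2, B1–B3, B1–B4, B1–B5, B2–B6, B1–B7
Each bag holds 5 vertices, so the decomposition has width 4, which upper-bounds the treewidth. Conversely, {1, 2, 3, 4, 9} is a clique of size 5, and the vertices of any clique must share a bag in every tree decomposition; so some bag has ≥ 5 vertices and tw(G) ≥ 4. Hence tw(G) = 4 exactly.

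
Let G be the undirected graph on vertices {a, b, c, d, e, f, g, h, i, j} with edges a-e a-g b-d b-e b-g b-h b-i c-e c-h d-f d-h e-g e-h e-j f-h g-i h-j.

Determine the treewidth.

A width-2 tree decomposition is:
Bags: B1 = {c, e, h}  B2 = {b, e, h}  B3 = {b, e, g}  B4 = {b, g, i}  B5 = {a, e, g}  B6 = {b, d, h}  B7 = {d, f, h}  B8 = {e, h, j}
Tree: B1–B2, B2–B3, B3–B4, B3–B5, B2–B6, B6–B7, B1–B8
The largest bag has 3 vertices, giving width 2; this decomposition certifies tw(G) ≤ 2. For the lower bound, the 3 vertices {a, e, g} are pairwise adjacent, and any tree decomposition puts a clique entirely inside one bag — forcing width ≥ 2. Therefore the treewidth is 2.

2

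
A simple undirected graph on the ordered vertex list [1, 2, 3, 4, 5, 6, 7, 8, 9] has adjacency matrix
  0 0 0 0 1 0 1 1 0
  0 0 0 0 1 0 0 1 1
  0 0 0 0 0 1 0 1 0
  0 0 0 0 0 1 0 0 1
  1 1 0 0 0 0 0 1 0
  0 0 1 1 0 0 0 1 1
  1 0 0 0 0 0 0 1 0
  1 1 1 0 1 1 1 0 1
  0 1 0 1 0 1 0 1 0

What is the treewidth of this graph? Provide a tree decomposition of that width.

The largest bag has 3 vertices, giving width 2; this decomposition certifies tw(G) ≤ 2. For the lower bound, the 3 vertices {1, 5, 8} are pairwise adjacent, and any tree decomposition puts a clique entirely inside one bag — forcing width ≥ 2. Hence tw(G) = 2 exactly.

Treewidth 2.
Bags: B1 = {2, 8, 9}  B2 = {2, 5, 8}  B3 = {6, 8, 9}  B4 = {3, 6, 8}  B5 = {1, 5, 8}  B6 = {1, 7, 8}  B7 = {4, 6, 9}
Tree: B1–B2, B1–B3, B3–B4, B2–B5, B5–B6, B3–B7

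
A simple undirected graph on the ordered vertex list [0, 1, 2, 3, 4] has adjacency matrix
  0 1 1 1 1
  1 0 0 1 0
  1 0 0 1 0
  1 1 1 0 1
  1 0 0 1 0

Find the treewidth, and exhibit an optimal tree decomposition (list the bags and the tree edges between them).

Treewidth 2.
Bags: B1 = {0, 2, 3}  B2 = {0, 1, 3}  B3 = {0, 3, 4}
Tree: B1–B2, B1–B3

Every bag has size at most 3, so the width is 3 − 1 = 2 and tw(G) ≤ 2. For the lower bound, the 3 vertices {0, 1, 3} are pairwise adjacent, and any tree decomposition puts a clique entirely inside one bag — forcing width ≥ 2. The upper and lower bounds meet at 2, so that is the treewidth.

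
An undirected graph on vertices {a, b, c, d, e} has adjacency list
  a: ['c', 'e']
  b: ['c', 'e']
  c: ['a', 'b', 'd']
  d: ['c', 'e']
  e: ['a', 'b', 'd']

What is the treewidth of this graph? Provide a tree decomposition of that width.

Treewidth 2.
Bags: B1 = {c, d, e}  B2 = {a, c, e}  B3 = {b, c, e}
Tree: B1–B2, B2–B3

Each bag holds 3 vertices, so the decomposition has width 2, which upper-bounds the treewidth. For the lower bound, G contains the cycle c–d–e–a–c, so G is not a forest; only forests have treewidth ≤ 1, hence tw(G) ≥ 2. Hence tw(G) = 2 exactly.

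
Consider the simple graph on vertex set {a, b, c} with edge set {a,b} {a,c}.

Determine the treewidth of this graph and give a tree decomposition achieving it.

Each bag holds 2 vertices, so the decomposition has width 1, which upper-bounds the treewidth. G has an edge, so its treewidth is at least 1. The upper and lower bounds meet at 1, so that is the treewidth.

Treewidth 1.
One such decomposition:
Bags: B1 = {a, c}  B2 = {a, b}
Tree: B1–B2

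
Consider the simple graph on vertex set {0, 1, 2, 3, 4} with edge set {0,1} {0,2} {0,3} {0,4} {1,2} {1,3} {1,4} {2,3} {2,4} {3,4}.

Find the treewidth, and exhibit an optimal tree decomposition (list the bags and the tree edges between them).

Treewidth 4.
One optimal decomposition is:
Bags: B1 = {0, 1, 2, 3, 4}
Tree: (single bag)

A single bag containing all 5 vertices is trivially a valid decomposition of width 4. Conversely, {0, 1, 2, 3, 4} is a clique of size 5, and the vertices of any clique must share a bag in every tree decomposition; so some bag has ≥ 5 vertices and tw(G) ≥ 4. Therefore the treewidth is 4.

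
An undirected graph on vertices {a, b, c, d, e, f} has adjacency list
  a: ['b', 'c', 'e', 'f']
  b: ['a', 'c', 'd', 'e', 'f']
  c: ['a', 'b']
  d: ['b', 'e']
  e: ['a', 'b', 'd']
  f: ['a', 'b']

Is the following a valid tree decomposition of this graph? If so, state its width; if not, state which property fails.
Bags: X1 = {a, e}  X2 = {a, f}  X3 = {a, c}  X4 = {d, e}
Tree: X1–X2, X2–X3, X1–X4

No — vertex b appears in no bag.

A tree decomposition must satisfy three properties: every vertex lies in some bag; for every edge, both endpoints lie together in some bag; and for every vertex, the bags containing it form a connected subtree. Here vertex b appears in no bag, so the decomposition is invalid.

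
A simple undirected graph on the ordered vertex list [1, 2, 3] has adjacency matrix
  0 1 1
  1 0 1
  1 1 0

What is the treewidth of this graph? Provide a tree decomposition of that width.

With just one bag of size 3, the width is 3 − 1 = 2, so tw(G) ≤ 2. Conversely, {1, 2, 3} is a clique of size 3, and the vertices of any clique must share a bag in every tree decomposition; so some bag has ≥ 3 vertices and tw(G) ≥ 2. Hence tw(G) = 2 exactly.

Treewidth 2.
One optimal decomposition is:
Bags: B1 = {1, 2, 3}
Tree: (single bag)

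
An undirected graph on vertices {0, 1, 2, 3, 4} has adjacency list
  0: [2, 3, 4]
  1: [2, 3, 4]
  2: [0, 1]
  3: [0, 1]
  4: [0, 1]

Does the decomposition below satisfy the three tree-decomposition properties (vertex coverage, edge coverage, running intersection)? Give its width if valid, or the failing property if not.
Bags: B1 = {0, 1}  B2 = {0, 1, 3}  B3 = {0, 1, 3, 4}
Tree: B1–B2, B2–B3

No — vertex 2 appears in no bag.

A tree decomposition must satisfy three properties: every vertex lies in some bag; for every edge, both endpoints lie together in some bag; and for every vertex, the bags containing it form a connected subtree. Here vertex 2 appears in no bag, so the decomposition is invalid.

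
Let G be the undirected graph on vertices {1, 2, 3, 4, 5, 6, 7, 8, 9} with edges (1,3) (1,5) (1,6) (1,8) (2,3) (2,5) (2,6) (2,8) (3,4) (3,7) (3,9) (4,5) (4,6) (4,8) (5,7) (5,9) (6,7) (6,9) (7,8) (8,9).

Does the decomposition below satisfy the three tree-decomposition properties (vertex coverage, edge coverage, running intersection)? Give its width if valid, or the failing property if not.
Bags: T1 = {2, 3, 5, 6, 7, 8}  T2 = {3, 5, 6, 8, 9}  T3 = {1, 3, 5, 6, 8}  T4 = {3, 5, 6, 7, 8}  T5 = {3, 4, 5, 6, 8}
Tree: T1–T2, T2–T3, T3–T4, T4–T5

A tree decomposition must satisfy three properties: every vertex lies in some bag; for every edge, both endpoints lie together in some bag; and for every vertex, the bags containing it form a connected subtree. Here bags containing vertex 7 are not connected in the tree, so the decomposition is invalid.

No — bags containing vertex 7 are not connected in the tree.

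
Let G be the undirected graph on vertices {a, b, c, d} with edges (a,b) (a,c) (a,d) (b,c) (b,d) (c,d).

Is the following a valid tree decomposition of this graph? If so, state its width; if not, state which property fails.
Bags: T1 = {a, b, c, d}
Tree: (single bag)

Checking the three conditions: (i) the bags cover all of {a, b, c, d}; (ii) for each edge, some bag contains both endpoints; (iii) the bags containing any fixed vertex form a subtree. All hold, so the decomposition is valid with width 4 − 1 = 3.

Yes; width 3.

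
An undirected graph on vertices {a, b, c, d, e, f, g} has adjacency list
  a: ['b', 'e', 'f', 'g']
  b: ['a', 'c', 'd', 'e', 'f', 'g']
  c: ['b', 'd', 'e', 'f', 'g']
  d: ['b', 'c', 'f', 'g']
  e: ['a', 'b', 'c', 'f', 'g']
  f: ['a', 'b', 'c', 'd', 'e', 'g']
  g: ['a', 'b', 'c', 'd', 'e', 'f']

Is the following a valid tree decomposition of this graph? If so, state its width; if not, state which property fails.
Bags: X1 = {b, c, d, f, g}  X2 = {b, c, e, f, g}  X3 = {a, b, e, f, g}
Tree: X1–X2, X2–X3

Vertex coverage: the bags together contain {a, b, c, d, e, f, g}, the full vertex set. Edge coverage: each edge of G has both endpoints in at least one bag. Running intersection: for every vertex, the bags containing it form a connected subtree. All three properties hold, so this is a valid tree decomposition of width max|bag| − 1 = 4, and hence tw(G) ≤ 4.

Yes; width 4.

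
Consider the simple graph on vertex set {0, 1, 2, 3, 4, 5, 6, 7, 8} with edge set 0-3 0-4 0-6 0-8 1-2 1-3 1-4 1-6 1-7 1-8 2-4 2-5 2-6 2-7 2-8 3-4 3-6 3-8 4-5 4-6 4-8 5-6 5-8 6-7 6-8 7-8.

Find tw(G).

4

A width-4 tree decomposition is:
Bags: B1 = {1, 2, 6, 7, 8}  B2 = {1, 2, 4, 6, 8}  B3 = {1, 3, 4, 6, 8}  B4 = {0, 3, 4, 6, 8}  B5 = {2, 4, 5, 6, 8}
Tree: B1–B2, B2–B3, B3–B4, B2–B5
The largest bag has 5 vertices, giving width 4; this decomposition certifies tw(G) ≤ 4. For the lower bound, the 5 vertices {0, 3, 4, 6, 8} are pairwise adjacent, and any tree decomposition puts a clique entirely inside one bag — forcing width ≥ 4. Hence tw(G) = 4 exactly.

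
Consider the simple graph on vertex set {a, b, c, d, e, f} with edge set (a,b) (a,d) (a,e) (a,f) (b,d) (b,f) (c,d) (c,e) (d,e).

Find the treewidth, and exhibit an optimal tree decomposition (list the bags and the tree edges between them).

Treewidth 2.
Bags: B1 = {a, b, f}  B2 = {a, b, d}  B3 = {a, d, e}  B4 = {c, d, e}
Tree: B1–B2, B2–B3, B3–B4

The largest bag has 3 vertices, giving width 2; this decomposition certifies tw(G) ≤ 2. On the other hand G contains the 3-clique {c, d, e}. A clique must lie in a single bag of any decomposition, so no decomposition can have width below 2. Combining the bounds, tw(G) = 2.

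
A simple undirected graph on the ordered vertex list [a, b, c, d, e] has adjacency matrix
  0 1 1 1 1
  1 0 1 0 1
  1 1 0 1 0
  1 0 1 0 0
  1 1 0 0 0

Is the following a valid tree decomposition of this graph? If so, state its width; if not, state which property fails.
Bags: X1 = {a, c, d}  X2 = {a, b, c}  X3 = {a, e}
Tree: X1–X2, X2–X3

No — edge (b,e) lies in no bag.

A tree decomposition must satisfy three properties: every vertex lies in some bag; for every edge, both endpoints lie together in some bag; and for every vertex, the bags containing it form a connected subtree. Here edge (b,e) lies in no bag, so the decomposition is invalid.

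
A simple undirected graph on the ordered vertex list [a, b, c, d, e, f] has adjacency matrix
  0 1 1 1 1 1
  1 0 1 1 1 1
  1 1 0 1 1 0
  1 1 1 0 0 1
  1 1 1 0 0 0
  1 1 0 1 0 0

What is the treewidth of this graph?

3

A width-3 tree decomposition is:
Bags: B1 = {a, b, c, e}  B2 = {a, b, c, d}  B3 = {a, b, d, f}
Tree: B1–B2, B2–B3
Each bag holds 4 vertices, so the decomposition has width 3, which upper-bounds the treewidth. Conversely, {a, b, c, d} is a clique of size 4, and the vertices of any clique must share a bag in every tree decomposition; so some bag has ≥ 4 vertices and tw(G) ≥ 3. Hence tw(G) = 3 exactly.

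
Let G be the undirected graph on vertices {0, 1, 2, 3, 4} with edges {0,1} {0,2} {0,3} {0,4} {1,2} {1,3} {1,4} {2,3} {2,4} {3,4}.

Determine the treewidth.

4

A width-4 tree decomposition is:
Bags: B1 = {0, 1, 2, 3, 4}
Tree: (single bag)
With just one bag of size 5, the width is 5 − 1 = 4, so tw(G) ≤ 4. Conversely, {0, 1, 2, 3, 4} is a clique of size 5, and the vertices of any clique must share a bag in every tree decomposition; so some bag has ≥ 5 vertices and tw(G) ≥ 4. Combining the bounds, tw(G) = 4.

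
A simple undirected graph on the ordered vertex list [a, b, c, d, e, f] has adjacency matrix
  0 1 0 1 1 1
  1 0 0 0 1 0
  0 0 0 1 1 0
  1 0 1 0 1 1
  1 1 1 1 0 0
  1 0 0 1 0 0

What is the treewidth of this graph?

A width-2 tree decomposition is:
Bags: B1 = {a, d, e}  B2 = {c, d, e}  B3 = {a, d, f}  B4 = {a, b, e}
Tree: B1–B2, B1–B3, B1–B4
Each bag holds 3 vertices, so the decomposition has width 2, which upper-bounds the treewidth. For the lower bound, the 3 vertices {c, d, e} are pairwise adjacent, and any tree decomposition puts a clique entirely inside one bag — forcing width ≥ 2. Combining the bounds, tw(G) = 2.

2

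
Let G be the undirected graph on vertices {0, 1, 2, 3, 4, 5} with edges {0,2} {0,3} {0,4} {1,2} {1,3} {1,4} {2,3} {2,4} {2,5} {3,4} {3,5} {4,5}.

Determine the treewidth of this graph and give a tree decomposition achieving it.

Every bag has size at most 4, so the width is 4 − 1 = 3 and tw(G) ≤ 3. For the lower bound, the 4 vertices {0, 2, 3, 4} are pairwise adjacent, and any tree decomposition puts a clique entirely inside one bag — forcing width ≥ 3. Combining the bounds, tw(G) = 3.

Treewidth 3.
One optimal decomposition is:
Bags: B1 = {1, 2, 3, 4}  B2 = {2, 3, 4, 5}  B3 = {0, 2, 3, 4}
Tree: B1–B2, B2–B3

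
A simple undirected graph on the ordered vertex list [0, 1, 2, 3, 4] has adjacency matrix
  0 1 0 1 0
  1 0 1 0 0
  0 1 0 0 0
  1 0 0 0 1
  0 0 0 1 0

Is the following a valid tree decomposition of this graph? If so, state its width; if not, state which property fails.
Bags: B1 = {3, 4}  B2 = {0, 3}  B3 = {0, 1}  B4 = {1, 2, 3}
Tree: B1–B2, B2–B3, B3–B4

No — bags containing vertex 3 are not connected in the tree.

A tree decomposition must satisfy three properties: every vertex lies in some bag; for every edge, both endpoints lie together in some bag; and for every vertex, the bags containing it form a connected subtree. Here bags containing vertex 3 are not connected in the tree, so the decomposition is invalid.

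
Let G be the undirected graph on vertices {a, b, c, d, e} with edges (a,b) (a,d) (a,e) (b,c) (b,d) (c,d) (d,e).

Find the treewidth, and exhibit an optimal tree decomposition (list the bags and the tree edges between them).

Each bag holds 3 vertices, so the decomposition has width 2, which upper-bounds the treewidth. For the lower bound, the 3 vertices {b, c, d} are pairwise adjacent, and any tree decomposition puts a clique entirely inside one bag — forcing width ≥ 2. The upper and lower bounds meet at 2, so that is the treewidth.

Treewidth 2.
One such decomposition:
Bags: B1 = {a, b, d}  B2 = {b, c, d}  B3 = {a, d, e}
Tree: B1–B2, B1–B3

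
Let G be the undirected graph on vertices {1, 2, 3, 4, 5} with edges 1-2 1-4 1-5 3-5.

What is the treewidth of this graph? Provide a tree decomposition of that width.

Each bag holds 2 vertices, so the decomposition has width 1, which upper-bounds the treewidth. Since G has at least one edge (e.g. 1–4), it is not an edgeless graph, so tw(G) ≥ 1. Combining the bounds, tw(G) = 1.

Treewidth 1.
Bags: B1 = {1, 4}  B2 = {1, 5}  B3 = {1, 2}  B4 = {3, 5}
Tree: B1–B2, B2–B3, B2–B4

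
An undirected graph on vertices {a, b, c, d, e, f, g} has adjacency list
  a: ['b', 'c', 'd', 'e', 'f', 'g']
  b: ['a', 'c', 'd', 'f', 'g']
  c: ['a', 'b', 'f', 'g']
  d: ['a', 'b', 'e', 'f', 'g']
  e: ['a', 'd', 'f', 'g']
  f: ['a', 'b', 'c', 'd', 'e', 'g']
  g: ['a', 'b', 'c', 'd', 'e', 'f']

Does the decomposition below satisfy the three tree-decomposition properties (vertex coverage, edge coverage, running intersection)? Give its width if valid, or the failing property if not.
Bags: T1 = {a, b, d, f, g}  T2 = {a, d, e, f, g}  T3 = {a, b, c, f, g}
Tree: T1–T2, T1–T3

Yes; width 4.

Checking the three conditions: (i) the bags cover all of {a, b, c, d, e, f, g}; (ii) for each edge, some bag contains both endpoints; (iii) the bags containing any fixed vertex form a subtree. All hold, so the decomposition is valid with width 5 − 1 = 4.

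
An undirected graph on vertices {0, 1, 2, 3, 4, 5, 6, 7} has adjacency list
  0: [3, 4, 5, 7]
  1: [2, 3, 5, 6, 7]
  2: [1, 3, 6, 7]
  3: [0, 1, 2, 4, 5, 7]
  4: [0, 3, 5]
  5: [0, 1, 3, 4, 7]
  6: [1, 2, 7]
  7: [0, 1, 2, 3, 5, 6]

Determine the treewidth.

A width-3 tree decomposition is:
Bags: B1 = {0, 3, 5, 7}  B2 = {1, 3, 5, 7}  B3 = {1, 2, 3, 7}  B4 = {1, 2, 6, 7}  B5 = {0, 3, 4, 5}
Tree: B1–B2, B2–B3, B3–B4, B1–B5
Each bag holds 4 vertices, so the decomposition has width 3, which upper-bounds the treewidth. On the other hand G contains the 4-clique {1, 2, 3, 7}. A clique must lie in a single bag of any decomposition, so no decomposition can have width below 3. Therefore the treewidth is 3.

3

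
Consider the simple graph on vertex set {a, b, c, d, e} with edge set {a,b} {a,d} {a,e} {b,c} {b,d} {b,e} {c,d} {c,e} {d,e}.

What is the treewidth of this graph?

3

A width-3 tree decomposition is:
Bags: B1 = {b, c, d, e}  B2 = {a, b, d, e}
Tree: B1–B2
Every bag has size at most 4, so the width is 4 − 1 = 3 and tw(G) ≤ 3. Conversely, {b, c, d, e} is a clique of size 4, and the vertices of any clique must share a bag in every tree decomposition; so some bag has ≥ 4 vertices and tw(G) ≥ 3. Combining the bounds, tw(G) = 3.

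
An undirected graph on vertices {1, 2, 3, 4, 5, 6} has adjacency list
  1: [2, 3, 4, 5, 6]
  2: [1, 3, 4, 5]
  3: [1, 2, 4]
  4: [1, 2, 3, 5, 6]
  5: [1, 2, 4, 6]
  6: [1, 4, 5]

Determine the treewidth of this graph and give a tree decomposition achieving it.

Treewidth 3.
Bags: B1 = {1, 2, 3, 4}  B2 = {1, 2, 4, 5}  B3 = {1, 4, 5, 6}
Tree: B1–B2, B2–B3

The largest bag has 4 vertices, giving width 3; this decomposition certifies tw(G) ≤ 3. Conversely, {1, 2, 3, 4} is a clique of size 4, and the vertices of any clique must share a bag in every tree decomposition; so some bag has ≥ 4 vertices and tw(G) ≥ 3. The upper and lower bounds meet at 3, so that is the treewidth.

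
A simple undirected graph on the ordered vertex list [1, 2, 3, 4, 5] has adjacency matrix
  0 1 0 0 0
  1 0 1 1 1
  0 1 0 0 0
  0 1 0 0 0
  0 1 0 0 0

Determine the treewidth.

A width-1 tree decomposition is:
Bags: B1 = {2, 5}  B2 = {2, 3}  B3 = {2, 4}  B4 = {1, 2}
Tree: B1–B2, B2–B3, B3–B4
Each bag holds 2 vertices, so the decomposition has width 1, which upper-bounds the treewidth. G has an edge, so its treewidth is at least 1. Combining the bounds, tw(G) = 1.

1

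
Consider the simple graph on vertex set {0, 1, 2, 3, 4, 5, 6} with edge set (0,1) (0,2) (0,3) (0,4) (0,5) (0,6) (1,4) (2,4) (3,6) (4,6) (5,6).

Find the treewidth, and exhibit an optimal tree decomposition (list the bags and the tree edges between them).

The largest bag has 3 vertices, giving width 2; this decomposition certifies tw(G) ≤ 2. On the other hand G contains the 3-clique {0, 3, 6}. A clique must lie in a single bag of any decomposition, so no decomposition can have width below 2. Therefore the treewidth is 2.

Treewidth 2.
One such decomposition:
Bags: B1 = {0, 4, 6}  B2 = {0, 2, 4}  B3 = {0, 3, 6}  B4 = {0, 1, 4}  B5 = {0, 5, 6}
Tree: B1–B2, B1–B3, B1–B4, B3–B5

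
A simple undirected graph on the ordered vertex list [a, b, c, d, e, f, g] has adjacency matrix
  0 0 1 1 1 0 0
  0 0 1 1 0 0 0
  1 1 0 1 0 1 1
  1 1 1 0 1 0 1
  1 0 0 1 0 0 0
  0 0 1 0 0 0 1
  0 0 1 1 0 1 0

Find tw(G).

A width-2 tree decomposition is:
Bags: B1 = {a, c, d}  B2 = {a, d, e}  B3 = {b, c, d}  B4 = {c, d, g}  B5 = {c, f, g}
Tree: B1–B2, B1–B3, B1–B4, B4–B5
Every bag has size at most 3, so the width is 3 − 1 = 2 and tw(G) ≤ 2. Conversely, {a, d, e} is a clique of size 3, and the vertices of any clique must share a bag in every tree decomposition; so some bag has ≥ 3 vertices and tw(G) ≥ 2. Hence tw(G) = 2 exactly.

2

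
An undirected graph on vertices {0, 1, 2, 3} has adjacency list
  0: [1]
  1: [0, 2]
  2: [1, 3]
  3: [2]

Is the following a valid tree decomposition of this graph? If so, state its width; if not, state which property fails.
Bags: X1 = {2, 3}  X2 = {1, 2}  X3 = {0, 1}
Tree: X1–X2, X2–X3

Checking the three conditions: (i) the bags cover all of {0, 1, 2, 3}; (ii) for each edge, some bag contains both endpoints; (iii) the bags containing any fixed vertex form a subtree. All hold, so the decomposition is valid with width 2 − 1 = 1.

Yes; width 1.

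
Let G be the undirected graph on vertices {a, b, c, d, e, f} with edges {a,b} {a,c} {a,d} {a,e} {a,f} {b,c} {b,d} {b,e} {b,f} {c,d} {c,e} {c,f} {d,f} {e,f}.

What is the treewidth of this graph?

A width-4 tree decomposition is:
Bags: B1 = {a, b, c, d, f}  B2 = {a, b, c, e, f}
Tree: B1–B2
Each bag holds 5 vertices, so the decomposition has width 4, which upper-bounds the treewidth. Conversely, {a, b, c, d, f} is a clique of size 5, and the vertices of any clique must share a bag in every tree decomposition; so some bag has ≥ 5 vertices and tw(G) ≥ 4. Hence tw(G) = 4 exactly.

4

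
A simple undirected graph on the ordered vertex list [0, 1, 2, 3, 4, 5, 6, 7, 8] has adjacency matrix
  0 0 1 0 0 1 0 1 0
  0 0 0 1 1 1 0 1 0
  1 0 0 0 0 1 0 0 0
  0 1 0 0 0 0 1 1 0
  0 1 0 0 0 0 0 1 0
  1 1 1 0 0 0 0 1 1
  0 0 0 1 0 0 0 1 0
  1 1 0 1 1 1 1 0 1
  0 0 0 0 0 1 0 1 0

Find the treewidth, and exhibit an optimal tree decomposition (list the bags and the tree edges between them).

The largest bag has 3 vertices, giving width 2; this decomposition certifies tw(G) ≤ 2. For the lower bound, the 3 vertices {0, 2, 5} are pairwise adjacent, and any tree decomposition puts a clique entirely inside one bag — forcing width ≥ 2. The upper and lower bounds meet at 2, so that is the treewidth.

Treewidth 2.
One optimal decomposition is:
Bags: B1 = {0, 5, 7}  B2 = {1, 5, 7}  B3 = {1, 3, 7}  B4 = {1, 4, 7}  B5 = {0, 2, 5}  B6 = {3, 6, 7}  B7 = {5, 7, 8}
Tree: B1–B2, B2–B3, B3–B4, B1–B5, B3–B6, B1–B7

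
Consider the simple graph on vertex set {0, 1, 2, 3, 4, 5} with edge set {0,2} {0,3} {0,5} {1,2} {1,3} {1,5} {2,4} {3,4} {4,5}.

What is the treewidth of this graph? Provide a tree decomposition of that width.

Treewidth 3.
Bags: B1 = {2, 3, 4, 5}  B2 = {1, 2, 3, 5}  B3 = {0, 2, 3, 5}
Tree: B1–B2, B2–B3

The largest bag has 4 vertices, giving width 3; this decomposition certifies tw(G) ≤ 3. For the lower bound: the 4 vertex sets {2,4}, {1,3}, {5}, {0} are disjoint, each induces a connected subgraph, and every pair is joined by at least one edge of G. Contracting each set to a single vertex therefore yields K_{4} as a minor, and since treewidth is minor-monotone, tw(G) ≥ tw(K_{4}) = 3. Hence tw(G) = 3 exactly.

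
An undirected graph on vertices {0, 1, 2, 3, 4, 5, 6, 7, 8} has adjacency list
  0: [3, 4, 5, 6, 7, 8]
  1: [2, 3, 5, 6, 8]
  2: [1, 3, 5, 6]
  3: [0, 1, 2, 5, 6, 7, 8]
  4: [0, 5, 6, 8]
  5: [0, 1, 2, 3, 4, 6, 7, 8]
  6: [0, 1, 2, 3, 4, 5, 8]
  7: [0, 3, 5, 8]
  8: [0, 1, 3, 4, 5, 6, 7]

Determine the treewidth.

A width-4 tree decomposition is:
Bags: B1 = {0, 3, 5, 6, 8}  B2 = {1, 3, 5, 6, 8}  B3 = {1, 2, 3, 5, 6}  B4 = {0, 3, 5, 7, 8}  B5 = {0, 4, 5, 6, 8}
Tree: B1–B2, B2–B3, B1–B4, B1–B5
Every bag has size at most 5, so the width is 5 − 1 = 4 and tw(G) ≤ 4. For the lower bound, the 5 vertices {0, 3, 5, 6, 8} are pairwise adjacent, and any tree decomposition puts a clique entirely inside one bag — forcing width ≥ 4. The upper and lower bounds meet at 4, so that is the treewidth.

4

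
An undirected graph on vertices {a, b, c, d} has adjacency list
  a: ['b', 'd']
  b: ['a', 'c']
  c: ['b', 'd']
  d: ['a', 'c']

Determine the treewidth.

2

A width-2 tree decomposition is:
Bags: B1 = {a, c, d}  B2 = {a, b, c}
Tree: B1–B2
Every bag has size at most 3, so the width is 3 − 1 = 2 and tw(G) ≤ 2. The edges a–d–c–b–a form a cycle, so G is not a tree and its treewidth is at least 2. Hence tw(G) = 2 exactly.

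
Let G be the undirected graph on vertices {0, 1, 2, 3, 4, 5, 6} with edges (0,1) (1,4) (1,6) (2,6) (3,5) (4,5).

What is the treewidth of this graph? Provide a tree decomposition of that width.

Each bag holds 2 vertices, so the decomposition has width 1, which upper-bounds the treewidth. G has an edge, so its treewidth is at least 1. The upper and lower bounds meet at 1, so that is the treewidth.

Treewidth 1.
Bags: B1 = {1, 4}  B2 = {0, 1}  B3 = {1, 6}  B4 = {4, 5}  B5 = {3, 5}  B6 = {2, 6}
Tree: B1–B2, B1–B3, B1–B4, B4–B5, B3–B6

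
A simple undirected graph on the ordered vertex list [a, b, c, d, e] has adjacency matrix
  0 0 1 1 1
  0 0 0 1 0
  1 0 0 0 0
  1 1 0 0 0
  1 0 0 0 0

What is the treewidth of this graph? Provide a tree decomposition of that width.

Treewidth 1.
Bags: B1 = {a, e}  B2 = {a, d}  B3 = {a, c}  B4 = {b, d}
Tree: B1–B2, B1–B3, B2–B4

Every bag has size at most 2, so the width is 2 − 1 = 1 and tw(G) ≤ 1. Any graph with an edge has treewidth ≥ 1, and G has the edge e–a. Hence tw(G) = 1 exactly.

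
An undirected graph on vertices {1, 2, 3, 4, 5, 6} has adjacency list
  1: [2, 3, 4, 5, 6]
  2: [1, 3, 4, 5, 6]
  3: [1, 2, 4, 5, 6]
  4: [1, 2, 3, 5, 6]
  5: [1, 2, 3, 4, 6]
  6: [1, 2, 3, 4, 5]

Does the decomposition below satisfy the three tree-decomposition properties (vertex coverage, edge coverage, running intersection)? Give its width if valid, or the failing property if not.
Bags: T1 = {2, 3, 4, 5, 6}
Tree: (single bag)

No — vertex 1 appears in no bag.

A tree decomposition must satisfy three properties: every vertex lies in some bag; for every edge, both endpoints lie together in some bag; and for every vertex, the bags containing it form a connected subtree. Here vertex 1 appears in no bag, so the decomposition is invalid.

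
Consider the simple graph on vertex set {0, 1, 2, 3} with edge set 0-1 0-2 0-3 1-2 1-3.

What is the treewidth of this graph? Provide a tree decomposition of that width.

Treewidth 2.
One optimal decomposition is:
Bags: B1 = {0, 1, 2}  B2 = {0, 1, 3}
Tree: B1–B2

The largest bag has 3 vertices, giving width 2; this decomposition certifies tw(G) ≤ 2. For the lower bound, the 3 vertices {0, 1, 2} are pairwise adjacent, and any tree decomposition puts a clique entirely inside one bag — forcing width ≥ 2. The upper and lower bounds meet at 2, so that is the treewidth.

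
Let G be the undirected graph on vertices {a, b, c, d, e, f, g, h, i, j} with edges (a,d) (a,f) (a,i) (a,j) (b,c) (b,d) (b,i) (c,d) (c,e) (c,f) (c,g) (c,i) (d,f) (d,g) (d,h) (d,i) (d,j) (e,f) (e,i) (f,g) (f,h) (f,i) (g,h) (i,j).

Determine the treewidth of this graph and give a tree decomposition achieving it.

Each bag holds 4 vertices, so the decomposition has width 3, which upper-bounds the treewidth. Conversely, {a, d, i, j} is a clique of size 4, and the vertices of any clique must share a bag in every tree decomposition; so some bag has ≥ 4 vertices and tw(G) ≥ 3. Combining the bounds, tw(G) = 3.

Treewidth 3.
Bags: B1 = {c, d, f, i}  B2 = {a, d, f, i}  B3 = {c, d, f, g}  B4 = {a, d, i, j}  B5 = {d, f, g, h}  B6 = {b, c, d, i}  B7 = {c, e, f, i}
Tree: B1–B2, B1–B3, B2–B4, B3–B5, B1–B6, B1–B7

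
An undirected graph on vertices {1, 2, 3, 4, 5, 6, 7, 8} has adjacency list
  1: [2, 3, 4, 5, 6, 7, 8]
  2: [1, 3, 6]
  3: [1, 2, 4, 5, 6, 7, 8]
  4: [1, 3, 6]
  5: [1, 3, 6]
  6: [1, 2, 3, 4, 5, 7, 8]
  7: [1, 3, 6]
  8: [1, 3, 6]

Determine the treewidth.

A width-3 tree decomposition is:
Bags: B1 = {1, 3, 4, 6}  B2 = {1, 3, 5, 6}  B3 = {1, 3, 6, 8}  B4 = {1, 2, 3, 6}  B5 = {1, 3, 6, 7}
Tree: B1–B2, B1–B3, B2–B4, B2–B5
Each bag holds 4 vertices, so the decomposition has width 3, which upper-bounds the treewidth. Conversely, {1, 2, 3, 6} is a clique of size 4, and the vertices of any clique must share a bag in every tree decomposition; so some bag has ≥ 4 vertices and tw(G) ≥ 3. Combining the bounds, tw(G) = 3.

3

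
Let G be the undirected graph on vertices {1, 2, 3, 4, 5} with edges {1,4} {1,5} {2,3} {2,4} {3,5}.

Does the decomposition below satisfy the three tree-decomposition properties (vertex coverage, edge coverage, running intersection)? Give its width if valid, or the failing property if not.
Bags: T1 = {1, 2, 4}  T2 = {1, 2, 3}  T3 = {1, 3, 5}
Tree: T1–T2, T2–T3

Yes; width 2.

Vertex coverage: the bags together contain {1, 2, 3, 4, 5}, the full vertex set. Edge coverage: each edge of G has both endpoints in at least one bag. Running intersection: for every vertex, the bags containing it form a connected subtree. All three properties hold, so this is a valid tree decomposition of width max|bag| − 1 = 2, and hence tw(G) ≤ 2.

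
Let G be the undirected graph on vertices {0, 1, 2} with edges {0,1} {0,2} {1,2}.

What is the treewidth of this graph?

A width-2 tree decomposition is:
Bags: B1 = {0, 1, 2}
Tree: (single bag)
A single bag containing all 3 vertices is trivially a valid decomposition of width 2. Conversely, {0, 1, 2} is a clique of size 3, and the vertices of any clique must share a bag in every tree decomposition; so some bag has ≥ 3 vertices and tw(G) ≥ 2. The upper and lower bounds meet at 2, so that is the treewidth.

2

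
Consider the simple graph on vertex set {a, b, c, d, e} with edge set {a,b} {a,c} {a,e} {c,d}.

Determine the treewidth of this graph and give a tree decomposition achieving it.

Treewidth 1.
One optimal decomposition is:
Bags: B1 = {a, c}  B2 = {a, b}  B3 = {c, d}  B4 = {a, e}
Tree: B1–B2, B1–B3, B2–B4

Each bag holds 2 vertices, so the decomposition has width 1, which upper-bounds the treewidth. Since G has at least one edge (e.g. c–a), it is not an edgeless graph, so tw(G) ≥ 1. Hence tw(G) = 1 exactly.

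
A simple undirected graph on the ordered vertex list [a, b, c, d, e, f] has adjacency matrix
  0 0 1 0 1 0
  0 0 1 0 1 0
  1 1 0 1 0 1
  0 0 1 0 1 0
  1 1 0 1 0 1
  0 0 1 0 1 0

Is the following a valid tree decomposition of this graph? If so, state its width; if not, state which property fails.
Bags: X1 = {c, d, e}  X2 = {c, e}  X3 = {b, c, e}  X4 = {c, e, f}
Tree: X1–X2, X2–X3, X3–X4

No — vertex a appears in no bag.

A tree decomposition must satisfy three properties: every vertex lies in some bag; for every edge, both endpoints lie together in some bag; and for every vertex, the bags containing it form a connected subtree. Here vertex a appears in no bag, so the decomposition is invalid.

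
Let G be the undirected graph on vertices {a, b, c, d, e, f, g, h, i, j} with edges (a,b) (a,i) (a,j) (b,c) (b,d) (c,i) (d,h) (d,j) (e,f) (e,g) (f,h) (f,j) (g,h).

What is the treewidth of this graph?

2

A width-2 tree decomposition is:
Bags: B1 = {e, g, h}  B2 = {e, f, h}  B3 = {d, f, h}  B4 = {d, f, j}  B5 = {b, d, j}  B6 = {a, b, j}  B7 = {a, b, c}  B8 = {a, c, i}
Tree: B1–B2, B2–B3, B3–B4, B4–B5, B5–B6, B6–B7, B7–B8
Each bag holds 3 vertices, so the decomposition has width 2, which upper-bounds the treewidth. The edges g–e–f–h–g form a cycle, so G is not a tree and its treewidth is at least 2. Therefore the treewidth is 2.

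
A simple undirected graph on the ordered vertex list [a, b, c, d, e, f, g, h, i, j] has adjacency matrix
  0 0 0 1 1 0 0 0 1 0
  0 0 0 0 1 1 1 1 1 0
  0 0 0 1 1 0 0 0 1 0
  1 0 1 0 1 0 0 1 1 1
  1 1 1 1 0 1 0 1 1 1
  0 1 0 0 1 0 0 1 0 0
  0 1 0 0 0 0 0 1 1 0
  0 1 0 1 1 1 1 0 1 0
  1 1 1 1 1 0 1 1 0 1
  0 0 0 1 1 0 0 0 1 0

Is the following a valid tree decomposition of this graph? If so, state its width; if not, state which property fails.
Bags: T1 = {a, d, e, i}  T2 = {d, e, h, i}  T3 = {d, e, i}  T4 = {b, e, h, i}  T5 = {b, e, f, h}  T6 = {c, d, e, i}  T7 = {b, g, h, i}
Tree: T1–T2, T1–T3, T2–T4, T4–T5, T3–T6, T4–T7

No — vertex j appears in no bag.

A tree decomposition must satisfy three properties: every vertex lies in some bag; for every edge, both endpoints lie together in some bag; and for every vertex, the bags containing it form a connected subtree. Here vertex j appears in no bag, so the decomposition is invalid.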